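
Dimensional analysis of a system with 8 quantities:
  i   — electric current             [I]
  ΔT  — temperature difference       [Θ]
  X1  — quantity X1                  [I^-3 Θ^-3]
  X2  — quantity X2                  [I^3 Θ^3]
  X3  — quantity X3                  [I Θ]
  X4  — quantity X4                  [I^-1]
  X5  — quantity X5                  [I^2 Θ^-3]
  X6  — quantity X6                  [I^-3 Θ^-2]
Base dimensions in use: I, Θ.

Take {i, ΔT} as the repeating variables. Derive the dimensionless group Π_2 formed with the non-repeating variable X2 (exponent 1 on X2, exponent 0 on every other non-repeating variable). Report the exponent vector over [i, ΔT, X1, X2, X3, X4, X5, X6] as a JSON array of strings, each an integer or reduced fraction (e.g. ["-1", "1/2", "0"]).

["-3", "-3", "0", "1", "0", "0", "0", "0"]

Dimensional matrix (I×Θ by i×ΔT×X1×X2×X3×X4×X5×X6):
  I: [ 1  0 -3  3  1 -1  2 -3]
  Θ: [ 0  1 -3  3  1  0 -3 -2]
Echelon form has 2 nonzero rows (pivots: i,ΔT)
Repeat: i,ΔT; free: X1,X2,X3,X4,X5,X6
RREF:
  r0: [   1    0   -3    3    1   -1    2   -3]
  r1: [   0    1   -3    3    1    0   -3   -2]
Fix exponent of X2 at 1, X1 at 0, X3 at 0, X4 at 0, X5 at 0, X6 at 0; solve each RREF row for its pivot's exponent:
  r0: exp(i) + (3)·1 = 0 ⇒ exp(i) = -3
  r1: exp(ΔT) + (3)·1 = 0 ⇒ exp(ΔT) = -3
Π_2 = i^-3 · ΔT^-3 · X2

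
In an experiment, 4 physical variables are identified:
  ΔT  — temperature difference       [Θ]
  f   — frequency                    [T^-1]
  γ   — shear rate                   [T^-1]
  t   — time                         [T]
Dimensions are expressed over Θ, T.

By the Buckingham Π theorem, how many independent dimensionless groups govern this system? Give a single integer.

Exponent matrix [Θ,T] × [ΔT,f,γ,t]:
  Θ: [ 1  0  0  0]
  T: [ 0 -1 -1  1]
RREF → pivots at {ΔT,f} ⇒ r = 2
Π count = n − r = 4 − 2 = 2

2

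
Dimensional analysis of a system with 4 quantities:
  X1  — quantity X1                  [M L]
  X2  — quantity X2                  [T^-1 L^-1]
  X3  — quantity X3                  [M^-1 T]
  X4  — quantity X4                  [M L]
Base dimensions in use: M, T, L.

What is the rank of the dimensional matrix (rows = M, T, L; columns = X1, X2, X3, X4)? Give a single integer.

2

Dimensional matrix (M×T×L by X1×X2×X3×X4):
  M: [ 1  0 -1  1]
  T: [ 0 -1  1  0]
  L: [ 1 -1  0  1]
Row reduction gives pivot columns X1,X2; rank = 2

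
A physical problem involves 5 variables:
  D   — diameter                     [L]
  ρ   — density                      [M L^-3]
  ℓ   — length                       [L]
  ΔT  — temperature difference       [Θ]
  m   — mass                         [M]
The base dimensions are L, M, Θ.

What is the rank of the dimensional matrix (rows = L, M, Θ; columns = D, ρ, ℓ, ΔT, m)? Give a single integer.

Exponent matrix [L,M,Θ] × [D,ρ,ℓ,ΔT,m]:
  L: [ 1 -3  1  0  0]
  M: [ 0  1  0  0  1]
  Θ: [ 0  0  0  1  0]
Row reduction gives pivot columns D,ρ,ΔT; rank = 3

3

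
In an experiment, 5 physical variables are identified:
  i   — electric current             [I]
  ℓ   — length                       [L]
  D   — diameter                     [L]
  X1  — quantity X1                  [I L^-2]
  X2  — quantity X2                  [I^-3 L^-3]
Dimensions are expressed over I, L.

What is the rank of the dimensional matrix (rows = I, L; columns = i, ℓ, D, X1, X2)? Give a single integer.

2

Dimensional matrix (I×L by i×ℓ×D×X1×X2):
  I: [ 1  0  0  1 -3]
  L: [ 0  1  1 -2 -3]
RREF → pivots at {i,ℓ} ⇒ r = 2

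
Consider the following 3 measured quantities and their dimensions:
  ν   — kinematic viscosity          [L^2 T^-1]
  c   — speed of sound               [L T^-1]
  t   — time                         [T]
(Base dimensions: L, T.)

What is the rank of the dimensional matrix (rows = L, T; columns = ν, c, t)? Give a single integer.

2

Dimensional matrix (L×T by ν×c×t):
  L: [ 2  1  0]
  T: [-1 -1  1]
Row reduction gives pivot columns ν,c; rank = 2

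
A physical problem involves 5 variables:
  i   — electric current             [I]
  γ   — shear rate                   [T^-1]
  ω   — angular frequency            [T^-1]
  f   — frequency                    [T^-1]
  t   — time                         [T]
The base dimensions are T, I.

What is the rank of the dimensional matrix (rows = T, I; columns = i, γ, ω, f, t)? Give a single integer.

2

Write exponents as rows T,I / cols i,γ,ω,f,t:
  T: [ 0 -1 -1 -1  1]
  I: [ 1  0  0  0  0]
RREF → pivots at {i,γ} ⇒ r = 2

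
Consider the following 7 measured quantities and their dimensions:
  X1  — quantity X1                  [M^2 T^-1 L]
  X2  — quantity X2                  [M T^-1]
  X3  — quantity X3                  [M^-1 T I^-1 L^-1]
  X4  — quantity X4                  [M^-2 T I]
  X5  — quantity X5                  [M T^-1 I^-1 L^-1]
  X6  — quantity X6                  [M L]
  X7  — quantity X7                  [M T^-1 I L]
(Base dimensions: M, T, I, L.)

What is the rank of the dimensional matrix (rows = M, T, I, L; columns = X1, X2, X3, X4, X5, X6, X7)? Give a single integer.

Exponent matrix [M,T,I,L] × [X1,X2,X3,X4,X5,X6,X7]:
  M: [ 2  1 -1 -2  1  1  1]
  T: [-1 -1  1  1 -1  0 -1]
  I: [ 0  0 -1  1 -1  0  1]
  L: [ 1  0 -1  0 -1  1  1]
RREF → pivots at {X1,X2,X3} ⇒ r = 3

3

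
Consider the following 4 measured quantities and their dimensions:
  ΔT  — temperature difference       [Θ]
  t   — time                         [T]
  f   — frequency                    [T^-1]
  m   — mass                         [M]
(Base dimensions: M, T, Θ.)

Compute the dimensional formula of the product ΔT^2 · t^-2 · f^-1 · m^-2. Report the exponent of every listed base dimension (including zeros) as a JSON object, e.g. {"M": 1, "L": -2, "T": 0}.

{"M": -2, "T": -1, "Θ": 2}

Dimensional matrix (M×T×Θ by ΔT×t×f×m):
  M: [ 0  0  0  1]
  T: [ 0  1 -1  0]
  Θ: [ 1  0  0  0]
  [M]: (2)·0+(-2)·0+(-1)·0+(-2)·1 = -2
  [T]: (2)·0+(-2)·1+(-1)·-1+(-2)·0 = -1
  [Θ]: (2)·1+(-2)·0+(-1)·0+(-2)·0 = 2
⇒ M^-2 T^-1 Θ^2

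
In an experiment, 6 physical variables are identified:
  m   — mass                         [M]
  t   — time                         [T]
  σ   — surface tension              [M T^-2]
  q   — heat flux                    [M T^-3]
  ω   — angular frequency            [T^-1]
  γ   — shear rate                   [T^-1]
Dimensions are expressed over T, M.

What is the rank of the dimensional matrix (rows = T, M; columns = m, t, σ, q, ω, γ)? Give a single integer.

2

Exponent matrix [T,M] × [m,t,σ,q,ω,γ]:
  T: [ 0  1 -2 -3 -1 -1]
  M: [ 1  0  1  1  0  0]
Echelon form has 2 nonzero rows (pivots: m,t)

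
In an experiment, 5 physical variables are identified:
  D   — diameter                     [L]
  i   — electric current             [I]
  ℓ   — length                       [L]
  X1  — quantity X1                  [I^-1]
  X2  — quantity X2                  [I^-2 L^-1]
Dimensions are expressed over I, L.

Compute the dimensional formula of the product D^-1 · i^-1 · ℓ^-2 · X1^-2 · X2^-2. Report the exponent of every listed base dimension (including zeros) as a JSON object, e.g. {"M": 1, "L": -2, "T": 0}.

{"I": 5, "L": -1}

Write exponents as rows I,L / cols D,i,ℓ,X1,X2:
  I: [ 0  1  0 -1 -2]
  L: [ 1  0  1  0 -1]
  [I]: (-1)·0+(-1)·1+(-2)·0+(-2)·-1+(-2)·-2 = 5
  [L]: (-1)·1+(-1)·0+(-2)·1+(-2)·0+(-2)·-1 = -1
⇒ I^5 L^-1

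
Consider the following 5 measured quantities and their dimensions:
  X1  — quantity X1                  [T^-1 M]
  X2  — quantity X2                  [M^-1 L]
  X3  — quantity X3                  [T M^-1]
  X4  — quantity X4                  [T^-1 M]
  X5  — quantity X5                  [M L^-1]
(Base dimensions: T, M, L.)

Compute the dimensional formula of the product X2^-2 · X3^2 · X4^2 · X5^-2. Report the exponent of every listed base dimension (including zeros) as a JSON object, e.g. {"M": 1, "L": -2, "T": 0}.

Write exponents as rows T,M,L / cols X1,X2,X3,X4,X5:
  T: [-1  0  1 -1  0]
  M: [ 1 -1 -1  1  1]
  L: [ 0  1  0  0 -1]
  [T]: (-2)·0+(2)·1+(2)·-1+(-2)·0 = 0
  [M]: (-2)·-1+(2)·-1+(2)·1+(-2)·1 = 0
  [L]: (-2)·1+(2)·0+(2)·0+(-2)·-1 = 0
⇒ 1 (dimensionless)

{"T": 0, "M": 0, "L": 0}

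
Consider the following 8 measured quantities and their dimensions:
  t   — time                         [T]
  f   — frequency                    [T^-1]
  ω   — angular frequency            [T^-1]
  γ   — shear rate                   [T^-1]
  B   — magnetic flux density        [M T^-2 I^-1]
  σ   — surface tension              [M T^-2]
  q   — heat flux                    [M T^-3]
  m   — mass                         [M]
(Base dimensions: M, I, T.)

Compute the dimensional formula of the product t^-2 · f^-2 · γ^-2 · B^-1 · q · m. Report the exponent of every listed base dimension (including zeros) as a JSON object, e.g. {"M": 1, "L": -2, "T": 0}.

Exponent matrix [M,I,T] × [t,f,ω,γ,B,σ,q,m]:
  M: [ 0  0  0  0  1  1  1  1]
  I: [ 0  0  0  0 -1  0  0  0]
  T: [ 1 -1 -1 -1 -2 -2 -3  0]
  [M]: (-2)·0+(-2)·0+(-2)·0+(-1)·1+(1)·1+(1)·1 = 1
  [I]: (-2)·0+(-2)·0+(-2)·0+(-1)·-1+(1)·0+(1)·0 = 1
  [T]: (-2)·1+(-2)·-1+(-2)·-1+(-1)·-2+(1)·-3+(1)·0 = 1
⇒ M I T

{"M": 1, "I": 1, "T": 1}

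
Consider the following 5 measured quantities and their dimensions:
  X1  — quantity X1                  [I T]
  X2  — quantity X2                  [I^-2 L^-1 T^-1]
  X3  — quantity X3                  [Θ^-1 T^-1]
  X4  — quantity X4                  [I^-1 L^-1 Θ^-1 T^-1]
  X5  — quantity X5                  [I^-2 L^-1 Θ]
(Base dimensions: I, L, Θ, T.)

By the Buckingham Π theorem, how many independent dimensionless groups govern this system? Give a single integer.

2

Write exponents as rows I,L,Θ,T / cols X1,X2,X3,X4,X5:
  I: [ 1 -2  0 -1 -2]
  L: [ 0 -1  0 -1 -1]
  Θ: [ 0  0 -1 -1  1]
  T: [ 1 -1 -1 -1  0]
RREF → pivots at {X1,X2,X3} ⇒ r = 3
5 vars − rank 3 = 2 Π groups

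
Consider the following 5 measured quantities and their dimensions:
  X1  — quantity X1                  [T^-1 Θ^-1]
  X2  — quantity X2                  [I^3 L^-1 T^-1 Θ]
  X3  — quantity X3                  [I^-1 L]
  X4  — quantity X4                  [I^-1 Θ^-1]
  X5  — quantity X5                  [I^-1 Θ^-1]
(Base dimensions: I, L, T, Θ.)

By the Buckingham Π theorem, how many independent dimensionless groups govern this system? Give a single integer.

2

Dimensional matrix (I×L×T×Θ by X1×X2×X3×X4×X5):
  I: [ 0  3 -1 -1 -1]
  L: [ 0 -1  1  0  0]
  T: [-1 -1  0  0  0]
  Θ: [-1  1  0 -1 -1]
Row reduction gives pivot columns X1,X2,X3; rank = 3
n=5, r=3 ⇒ 2 dimensionless groups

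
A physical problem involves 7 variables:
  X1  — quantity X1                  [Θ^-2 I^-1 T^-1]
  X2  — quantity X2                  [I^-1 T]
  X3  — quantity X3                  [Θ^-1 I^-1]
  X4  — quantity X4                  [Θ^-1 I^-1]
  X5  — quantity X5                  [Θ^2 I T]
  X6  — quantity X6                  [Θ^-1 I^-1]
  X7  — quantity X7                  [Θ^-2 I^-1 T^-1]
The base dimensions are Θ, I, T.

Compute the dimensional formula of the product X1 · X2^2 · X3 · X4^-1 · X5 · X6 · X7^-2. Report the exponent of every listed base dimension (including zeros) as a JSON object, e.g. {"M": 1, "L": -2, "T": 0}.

Exponent matrix [Θ,I,T] × [X1,X2,X3,X4,X5,X6,X7]:
  Θ: [-2  0 -1 -1  2 -1 -2]
  I: [-1 -1 -1 -1  1 -1 -1]
  T: [-1  1  0  0  1  0 -1]
  [Θ]: (1)·-2+(2)·0+(1)·-1+(-1)·-1+(1)·2+(1)·-1+(-2)·-2 = 3
  [I]: (1)·-1+(2)·-1+(1)·-1+(-1)·-1+(1)·1+(1)·-1+(-2)·-1 = -1
  [T]: (1)·-1+(2)·1+(1)·0+(-1)·0+(1)·1+(1)·0+(-2)·-1 = 4
⇒ Θ^3 I^-1 T^4

{"Θ": 3, "I": -1, "T": 4}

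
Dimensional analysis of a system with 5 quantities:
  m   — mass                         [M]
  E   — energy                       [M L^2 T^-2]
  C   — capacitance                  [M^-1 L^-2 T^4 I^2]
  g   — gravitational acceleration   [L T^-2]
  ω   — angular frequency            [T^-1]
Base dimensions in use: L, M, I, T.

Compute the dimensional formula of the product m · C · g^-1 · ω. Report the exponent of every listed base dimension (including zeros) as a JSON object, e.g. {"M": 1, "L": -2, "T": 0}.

{"L": -3, "M": 0, "I": 2, "T": 5}

Dimensional matrix (L×M×I×T by m×E×C×g×ω):
  L: [ 0  2 -2  1  0]
  M: [ 1  1 -1  0  0]
  I: [ 0  0  2  0  0]
  T: [ 0 -2  4 -2 -1]
  [L]: (1)·0+(1)·-2+(-1)·1+(1)·0 = -3
  [M]: (1)·1+(1)·-1+(-1)·0+(1)·0 = 0
  [I]: (1)·0+(1)·2+(-1)·0+(1)·0 = 2
  [T]: (1)·0+(1)·4+(-1)·-2+(1)·-1 = 5
⇒ L^-3 I^2 T^5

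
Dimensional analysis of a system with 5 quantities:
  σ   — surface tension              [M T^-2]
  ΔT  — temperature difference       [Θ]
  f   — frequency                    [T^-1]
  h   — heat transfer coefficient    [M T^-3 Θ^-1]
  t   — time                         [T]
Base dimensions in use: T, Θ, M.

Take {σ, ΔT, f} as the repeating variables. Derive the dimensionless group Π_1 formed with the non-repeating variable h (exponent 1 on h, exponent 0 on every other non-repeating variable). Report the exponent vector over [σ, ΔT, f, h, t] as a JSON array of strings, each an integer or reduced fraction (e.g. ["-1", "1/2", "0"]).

["-1", "1", "-1", "1", "0"]

Dimensional matrix (T×Θ×M by σ×ΔT×f×h×t):
  T: [-2  0 -1 -3  1]
  Θ: [ 0  1  0 -1  0]
  M: [ 1  0  0  1  0]
Row reduction gives pivot columns σ,ΔT,f; rank = 3
Pivot set = {σ,ΔT,f}, free = {h,t}
RREF:
  r0: [   1    0    0    1    0]
  r1: [   0    1    0   -1    0]
  r2: [   0    0    1    1   -1]
Fix exponent of h at 1, t at 0; solve each RREF row for its pivot's exponent:
  r0: exp(σ) + (1)·1 = 0 ⇒ exp(σ) = -1
  r1: exp(ΔT) + (-1)·1 = 0 ⇒ exp(ΔT) = 1
  r2: exp(f) + (1)·1 = 0 ⇒ exp(f) = -1
Π_1 = σ^-1 · ΔT · f^-1 · h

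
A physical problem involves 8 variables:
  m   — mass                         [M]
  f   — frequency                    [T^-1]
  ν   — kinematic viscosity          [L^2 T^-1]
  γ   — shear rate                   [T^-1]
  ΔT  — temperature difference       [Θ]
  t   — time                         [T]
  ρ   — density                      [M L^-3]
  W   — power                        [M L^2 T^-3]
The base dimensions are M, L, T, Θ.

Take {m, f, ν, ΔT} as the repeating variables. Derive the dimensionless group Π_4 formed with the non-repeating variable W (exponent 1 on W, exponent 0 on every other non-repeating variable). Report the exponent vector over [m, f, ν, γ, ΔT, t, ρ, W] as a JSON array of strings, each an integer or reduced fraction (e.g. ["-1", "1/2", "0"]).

Exponent matrix [M,L,T,Θ] × [m,f,ν,γ,ΔT,t,ρ,W]:
  M: [ 1  0  0  0  0  0  1  1]
  L: [ 0  0  2  0  0  0 -3  2]
  T: [ 0 -1 -1 -1  0  1  0 -3]
  Θ: [ 0  0  0  0  1  0  0  0]
Echelon form has 4 nonzero rows (pivots: m,f,ν,ΔT)
Pivot set = {m,f,ν,ΔT}, free = {γ,t,ρ,W}
RREF:
  r0: [   1    0    0    0    0    0    1    1]
  r1: [   0    1    0    1    0   -1  3/2    2]
  r2: [   0    0    1    0    0    0 -3/2    1]
  r3: [   0    0    0    0    1    0    0    0]
Fix exponent of W at 1, γ at 0, t at 0, ρ at 0; solve each RREF row for its pivot's exponent:
  r0: exp(m) + (1)·1 = 0 ⇒ exp(m) = -1
  r1: exp(f) + (2)·1 = 0 ⇒ exp(f) = -2
  r2: exp(ν) + (1)·1 = 0 ⇒ exp(ν) = -1
  r3: exp(ΔT) + (0)·1 = 0 ⇒ exp(ΔT) = 0
Π_4 = m^-1 · f^-2 · ν^-1 · W

["-1", "-2", "-1", "0", "0", "0", "0", "1"]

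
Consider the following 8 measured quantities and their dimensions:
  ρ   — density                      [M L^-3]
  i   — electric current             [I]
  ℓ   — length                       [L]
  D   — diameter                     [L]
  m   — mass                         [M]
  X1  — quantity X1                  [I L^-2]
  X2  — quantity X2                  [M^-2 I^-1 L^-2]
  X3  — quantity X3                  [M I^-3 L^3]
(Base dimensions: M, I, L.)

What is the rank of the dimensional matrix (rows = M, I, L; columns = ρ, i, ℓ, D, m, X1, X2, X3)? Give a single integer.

3

Exponent matrix [M,I,L] × [ρ,i,ℓ,D,m,X1,X2,X3]:
  M: [ 1  0  0  0  1  0 -2  1]
  I: [ 0  1  0  0  0  1 -1 -3]
  L: [-3  0  1  1  0 -2 -2  3]
Echelon form has 3 nonzero rows (pivots: ρ,i,ℓ)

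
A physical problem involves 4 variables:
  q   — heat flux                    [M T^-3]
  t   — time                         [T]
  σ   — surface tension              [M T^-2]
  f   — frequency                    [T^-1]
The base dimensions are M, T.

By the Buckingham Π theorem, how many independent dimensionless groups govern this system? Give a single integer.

Dimensional matrix (M×T by q×t×σ×f):
  M: [ 1  0  1  0]
  T: [-3  1 -2 -1]
Echelon form has 2 nonzero rows (pivots: q,t)
Π count = n − r = 4 − 2 = 2

2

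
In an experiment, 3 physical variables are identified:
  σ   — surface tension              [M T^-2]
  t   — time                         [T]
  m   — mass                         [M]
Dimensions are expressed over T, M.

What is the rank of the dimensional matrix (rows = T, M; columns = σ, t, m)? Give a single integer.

2

Write exponents as rows T,M / cols σ,t,m:
  T: [-2  1  0]
  M: [ 1  0  1]
Echelon form has 2 nonzero rows (pivots: σ,t)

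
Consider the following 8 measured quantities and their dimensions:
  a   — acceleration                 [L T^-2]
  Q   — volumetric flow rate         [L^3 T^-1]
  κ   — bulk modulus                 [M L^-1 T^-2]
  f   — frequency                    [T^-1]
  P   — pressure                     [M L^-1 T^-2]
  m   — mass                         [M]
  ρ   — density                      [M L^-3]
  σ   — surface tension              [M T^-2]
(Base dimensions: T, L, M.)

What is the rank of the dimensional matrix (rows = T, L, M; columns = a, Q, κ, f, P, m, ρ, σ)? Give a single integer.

3

Dimensional matrix (T×L×M by a×Q×κ×f×P×m×ρ×σ):
  T: [-2 -1 -2 -1 -2  0  0 -2]
  L: [ 1  3 -1  0 -1  0 -3  0]
  M: [ 0  0  1  0  1  1  1  1]
Echelon form has 3 nonzero rows (pivots: a,Q,κ)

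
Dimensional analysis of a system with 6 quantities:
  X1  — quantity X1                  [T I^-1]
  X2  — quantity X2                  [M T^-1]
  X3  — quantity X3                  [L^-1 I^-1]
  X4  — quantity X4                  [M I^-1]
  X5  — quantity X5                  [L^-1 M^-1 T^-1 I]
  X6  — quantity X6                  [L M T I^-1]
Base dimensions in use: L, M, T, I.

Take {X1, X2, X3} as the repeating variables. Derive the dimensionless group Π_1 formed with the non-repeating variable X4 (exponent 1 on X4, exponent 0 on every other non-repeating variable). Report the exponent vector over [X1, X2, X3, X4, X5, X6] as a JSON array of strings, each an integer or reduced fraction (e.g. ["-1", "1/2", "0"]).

["-1", "-1", "0", "1", "0", "0"]

Write exponents as rows L,M,T,I / cols X1,X2,X3,X4,X5,X6:
  L: [ 0  0 -1  0 -1  1]
  M: [ 0  1  0  1 -1  1]
  T: [ 1 -1  0  0 -1  1]
  I: [-1  0 -1 -1  1 -1]
Row reduction gives pivot columns X1,X2,X3; rank = 3
Repeat: X1,X2,X3; free: X4,X5,X6
RREF:
  r0: [   1    0    0    1   -2    2]
  r1: [   0    1    0    1   -1    1]
  r2: [   0    0    1    0    1   -1]
  r3: [   0    0    0    0    0    0]
Fix exponent of X4 at 1, X5 at 0, X6 at 0; solve each RREF row for its pivot's exponent:
  r0: exp(X1) + (1)·1 = 0 ⇒ exp(X1) = -1
  r1: exp(X2) + (1)·1 = 0 ⇒ exp(X2) = -1
  r2: exp(X3) + (0)·1 = 0 ⇒ exp(X3) = 0
Π_1 = X1^-1 · X2^-1 · X4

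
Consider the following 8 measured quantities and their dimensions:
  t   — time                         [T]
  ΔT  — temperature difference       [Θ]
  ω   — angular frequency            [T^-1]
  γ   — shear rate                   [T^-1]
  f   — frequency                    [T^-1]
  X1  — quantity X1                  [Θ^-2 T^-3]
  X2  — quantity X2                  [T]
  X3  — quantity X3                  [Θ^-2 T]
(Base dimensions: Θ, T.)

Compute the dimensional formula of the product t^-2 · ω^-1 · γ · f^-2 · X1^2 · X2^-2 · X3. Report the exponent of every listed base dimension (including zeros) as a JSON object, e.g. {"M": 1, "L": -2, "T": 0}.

{"Θ": -6, "T": -7}

Dimensional matrix (Θ×T by t×ΔT×ω×γ×f×X1×X2×X3):
  Θ: [ 0  1  0  0  0 -2  0 -2]
  T: [ 1  0 -1 -1 -1 -3  1  1]
  [Θ]: (-2)·0+(-1)·0+(1)·0+(-2)·0+(2)·-2+(-2)·0+(1)·-2 = -6
  [T]: (-2)·1+(-1)·-1+(1)·-1+(-2)·-1+(2)·-3+(-2)·1+(1)·1 = -7
⇒ Θ^-6 T^-7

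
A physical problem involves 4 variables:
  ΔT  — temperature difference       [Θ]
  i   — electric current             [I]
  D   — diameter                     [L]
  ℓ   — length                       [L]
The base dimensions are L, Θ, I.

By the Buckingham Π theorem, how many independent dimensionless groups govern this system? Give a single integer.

1

Write exponents as rows L,Θ,I / cols ΔT,i,D,ℓ:
  L: [ 0  0  1  1]
  Θ: [ 1  0  0  0]
  I: [ 0  1  0  0]
RREF → pivots at {ΔT,i,D} ⇒ r = 3
4 vars − rank 3 = 1 Π group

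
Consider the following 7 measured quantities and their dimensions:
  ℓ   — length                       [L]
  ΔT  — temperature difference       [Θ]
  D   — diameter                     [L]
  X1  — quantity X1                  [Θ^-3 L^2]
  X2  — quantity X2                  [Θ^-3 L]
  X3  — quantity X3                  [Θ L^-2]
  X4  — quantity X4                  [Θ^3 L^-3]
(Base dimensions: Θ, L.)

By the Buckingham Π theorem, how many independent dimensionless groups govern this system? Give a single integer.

Dimensional matrix (Θ×L by ℓ×ΔT×D×X1×X2×X3×X4):
  Θ: [ 0  1  0 -3 -3  1  3]
  L: [ 1  0  1  2  1 -2 -3]
Echelon form has 2 nonzero rows (pivots: ℓ,ΔT)
7 vars − rank 2 = 5 Π groups

5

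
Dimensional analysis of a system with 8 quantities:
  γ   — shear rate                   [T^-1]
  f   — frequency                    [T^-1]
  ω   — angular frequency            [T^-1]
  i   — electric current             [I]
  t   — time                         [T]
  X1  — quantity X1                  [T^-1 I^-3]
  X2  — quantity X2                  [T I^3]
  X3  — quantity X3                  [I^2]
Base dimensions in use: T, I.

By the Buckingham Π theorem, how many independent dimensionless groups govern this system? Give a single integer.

Write exponents as rows T,I / cols γ,f,ω,i,t,X1,X2,X3:
  T: [-1 -1 -1  0  1 -1  1  0]
  I: [ 0  0  0  1  0 -3  3  2]
RREF → pivots at {γ,i} ⇒ r = 2
Π count = n − r = 8 − 2 = 6

6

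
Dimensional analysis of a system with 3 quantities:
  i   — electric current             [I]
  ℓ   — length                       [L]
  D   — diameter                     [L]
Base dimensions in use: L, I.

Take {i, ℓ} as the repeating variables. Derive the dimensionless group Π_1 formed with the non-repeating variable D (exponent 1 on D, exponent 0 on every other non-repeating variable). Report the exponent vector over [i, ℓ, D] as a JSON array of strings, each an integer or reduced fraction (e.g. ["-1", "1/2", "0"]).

Dimensional matrix (L×I by i×ℓ×D):
  L: [ 0  1  1]
  I: [ 1  0  0]
RREF → pivots at {i,ℓ} ⇒ r = 2
Pivot set = {i,ℓ}, free = {D}
RREF:
  r0: [   1    0    0]
  r1: [   0    1    1]
Fix exponent of D at 1; solve each RREF row for its pivot's exponent:
  r0: exp(i) + (0)·1 = 0 ⇒ exp(i) = 0
  r1: exp(ℓ) + (1)·1 = 0 ⇒ exp(ℓ) = -1
Π_1 = ℓ^-1 · D

["0", "-1", "1"]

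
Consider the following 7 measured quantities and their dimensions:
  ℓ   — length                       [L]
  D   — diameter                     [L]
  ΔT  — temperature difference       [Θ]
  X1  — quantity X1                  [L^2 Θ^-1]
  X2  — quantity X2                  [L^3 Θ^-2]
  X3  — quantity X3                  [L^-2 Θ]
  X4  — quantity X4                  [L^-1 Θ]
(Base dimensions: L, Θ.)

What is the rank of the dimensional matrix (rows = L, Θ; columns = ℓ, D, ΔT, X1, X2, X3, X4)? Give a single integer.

Exponent matrix [L,Θ] × [ℓ,D,ΔT,X1,X2,X3,X4]:
  L: [ 1  1  0  2  3 -2 -1]
  Θ: [ 0  0  1 -1 -2  1  1]
RREF → pivots at {ℓ,ΔT} ⇒ r = 2

2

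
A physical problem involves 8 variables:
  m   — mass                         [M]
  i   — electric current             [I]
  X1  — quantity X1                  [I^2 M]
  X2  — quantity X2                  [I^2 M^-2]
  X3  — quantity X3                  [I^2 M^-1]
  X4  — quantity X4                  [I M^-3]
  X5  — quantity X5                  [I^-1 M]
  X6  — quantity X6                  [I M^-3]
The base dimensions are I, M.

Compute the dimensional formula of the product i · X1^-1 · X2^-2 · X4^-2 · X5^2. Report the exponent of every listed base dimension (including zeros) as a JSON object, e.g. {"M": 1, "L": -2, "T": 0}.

Dimensional matrix (I×M by m×i×X1×X2×X3×X4×X5×X6):
  I: [ 0  1  2  2  2  1 -1  1]
  M: [ 1  0  1 -2 -1 -3  1 -3]
  [I]: (1)·1+(-1)·2+(-2)·2+(-2)·1+(2)·-1 = -9
  [M]: (1)·0+(-1)·1+(-2)·-2+(-2)·-3+(2)·1 = 11
⇒ I^-9 M^11

{"I": -9, "M": 11}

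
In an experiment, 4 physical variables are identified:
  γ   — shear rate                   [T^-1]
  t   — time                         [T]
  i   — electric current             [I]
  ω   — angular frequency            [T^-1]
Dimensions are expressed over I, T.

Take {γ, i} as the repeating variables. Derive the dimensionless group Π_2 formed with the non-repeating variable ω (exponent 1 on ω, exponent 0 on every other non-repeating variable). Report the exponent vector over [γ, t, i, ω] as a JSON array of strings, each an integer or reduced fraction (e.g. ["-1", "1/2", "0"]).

["-1", "0", "0", "1"]

Write exponents as rows I,T / cols γ,t,i,ω:
  I: [ 0  0  1  0]
  T: [-1  1  0 -1]
RREF → pivots at {γ,i} ⇒ r = 2
Pivot set = {γ,i}, free = {t,ω}
RREF:
  r0: [   1   -1    0    1]
  r1: [   0    0    1    0]
Fix exponent of ω at 1, t at 0; solve each RREF row for its pivot's exponent:
  r0: exp(γ) + (1)·1 = 0 ⇒ exp(γ) = -1
  r1: exp(i) + (0)·1 = 0 ⇒ exp(i) = 0
Π_2 = γ^-1 · ω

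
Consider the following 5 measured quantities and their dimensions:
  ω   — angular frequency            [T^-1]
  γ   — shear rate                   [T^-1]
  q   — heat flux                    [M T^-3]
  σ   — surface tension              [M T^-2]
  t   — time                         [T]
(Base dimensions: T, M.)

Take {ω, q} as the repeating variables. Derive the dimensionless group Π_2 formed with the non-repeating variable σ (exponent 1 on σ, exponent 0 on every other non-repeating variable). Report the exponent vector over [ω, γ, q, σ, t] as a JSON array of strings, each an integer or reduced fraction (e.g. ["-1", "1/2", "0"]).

Write exponents as rows T,M / cols ω,γ,q,σ,t:
  T: [-1 -1 -3 -2  1]
  M: [ 0  0  1  1  0]
Row reduction gives pivot columns ω,q; rank = 2
Repeat: ω,q; free: γ,σ,t
RREF:
  r0: [   1    1    0   -1   -1]
  r1: [   0    0    1    1    0]
Fix exponent of σ at 1, γ at 0, t at 0; solve each RREF row for its pivot's exponent:
  r0: exp(ω) + (-1)·1 = 0 ⇒ exp(ω) = 1
  r1: exp(q) + (1)·1 = 0 ⇒ exp(q) = -1
Π_2 = ω · q^-1 · σ

["1", "0", "-1", "1", "0"]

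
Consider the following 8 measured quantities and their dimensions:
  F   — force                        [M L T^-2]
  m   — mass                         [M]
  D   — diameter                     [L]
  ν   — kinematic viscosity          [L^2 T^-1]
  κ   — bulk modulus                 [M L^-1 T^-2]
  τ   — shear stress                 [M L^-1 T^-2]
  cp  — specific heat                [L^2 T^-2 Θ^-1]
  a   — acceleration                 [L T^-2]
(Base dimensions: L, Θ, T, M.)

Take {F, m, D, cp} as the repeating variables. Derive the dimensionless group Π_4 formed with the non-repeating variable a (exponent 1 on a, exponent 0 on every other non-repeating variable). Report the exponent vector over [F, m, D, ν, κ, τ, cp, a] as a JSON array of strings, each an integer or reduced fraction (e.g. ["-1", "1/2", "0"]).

["-1", "1", "0", "0", "0", "0", "0", "1"]

Dimensional matrix (L×Θ×T×M by F×m×D×ν×κ×τ×cp×a):
  L: [ 1  0  1  2 -1 -1  2  1]
  Θ: [ 0  0  0  0  0  0 -1  0]
  T: [-2  0  0 -1 -2 -2 -2 -2]
  M: [ 1  1  0  0  1  1  0  0]
Row reduction gives pivot columns F,m,D,cp; rank = 4
Repeat: F,m,D,cp; free: ν,κ,τ,a
RREF:
  r0: [   1    0    0  1/2    1    1    0    1]
  r1: [   0    1    0 -1/2    0    0    0   -1]
  r2: [   0    0    1  3/2   -2   -2    0    0]
  r3: [   0    0    0    0    0    0    1    0]
Fix exponent of a at 1, ν at 0, κ at 0, τ at 0; solve each RREF row for its pivot's exponent:
  r0: exp(F) + (1)·1 = 0 ⇒ exp(F) = -1
  r1: exp(m) + (-1)·1 = 0 ⇒ exp(m) = 1
  r2: exp(D) + (0)·1 = 0 ⇒ exp(D) = 0
  r3: exp(cp) + (0)·1 = 0 ⇒ exp(cp) = 0
Π_4 = F^-1 · m · a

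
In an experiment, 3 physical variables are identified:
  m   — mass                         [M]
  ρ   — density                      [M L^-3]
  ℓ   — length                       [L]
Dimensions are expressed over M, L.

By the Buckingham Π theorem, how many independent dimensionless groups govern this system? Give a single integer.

Write exponents as rows M,L / cols m,ρ,ℓ:
  M: [ 1  1  0]
  L: [ 0 -3  1]
Echelon form has 2 nonzero rows (pivots: m,ρ)
3 vars − rank 2 = 1 Π group

1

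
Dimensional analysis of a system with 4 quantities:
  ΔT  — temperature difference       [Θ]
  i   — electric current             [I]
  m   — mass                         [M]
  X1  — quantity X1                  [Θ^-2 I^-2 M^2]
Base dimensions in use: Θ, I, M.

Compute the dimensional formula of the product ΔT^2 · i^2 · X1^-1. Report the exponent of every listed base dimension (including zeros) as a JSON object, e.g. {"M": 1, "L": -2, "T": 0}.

{"Θ": 4, "I": 4, "M": -2}

Exponent matrix [Θ,I,M] × [ΔT,i,m,X1]:
  Θ: [ 1  0  0 -2]
  I: [ 0  1  0 -2]
  M: [ 0  0  1  2]
  [Θ]: (2)·1+(2)·0+(-1)·-2 = 4
  [I]: (2)·0+(2)·1+(-1)·-2 = 4
  [M]: (2)·0+(2)·0+(-1)·2 = -2
⇒ Θ^4 I^4 M^-2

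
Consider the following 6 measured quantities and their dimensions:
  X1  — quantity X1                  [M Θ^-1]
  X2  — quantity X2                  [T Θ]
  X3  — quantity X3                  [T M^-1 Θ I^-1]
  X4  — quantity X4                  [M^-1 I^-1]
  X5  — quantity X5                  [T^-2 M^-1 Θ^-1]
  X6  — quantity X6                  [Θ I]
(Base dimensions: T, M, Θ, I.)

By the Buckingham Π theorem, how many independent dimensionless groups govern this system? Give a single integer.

3

Exponent matrix [T,M,Θ,I] × [X1,X2,X3,X4,X5,X6]:
  T: [ 0  1  1  0 -2  0]
  M: [ 1  0 -1 -1 -1  0]
  Θ: [-1  1  1  0 -1  1]
  I: [ 0  0 -1 -1  0  1]
Row reduction gives pivot columns X1,X2,X3; rank = 3
Π count = n − r = 6 − 3 = 3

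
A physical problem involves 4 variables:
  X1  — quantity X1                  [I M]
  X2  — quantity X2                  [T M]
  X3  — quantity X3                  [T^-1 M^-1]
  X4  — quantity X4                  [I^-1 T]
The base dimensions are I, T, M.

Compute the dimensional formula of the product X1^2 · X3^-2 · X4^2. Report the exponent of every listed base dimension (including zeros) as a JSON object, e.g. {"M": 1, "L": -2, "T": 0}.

{"I": 0, "T": 4, "M": 4}

Exponent matrix [I,T,M] × [X1,X2,X3,X4]:
  I: [ 1  0  0 -1]
  T: [ 0  1 -1  1]
  M: [ 1  1 -1  0]
  [I]: (2)·1+(-2)·0+(2)·-1 = 0
  [T]: (2)·0+(-2)·-1+(2)·1 = 4
  [M]: (2)·1+(-2)·-1+(2)·0 = 4
⇒ T^4 M^4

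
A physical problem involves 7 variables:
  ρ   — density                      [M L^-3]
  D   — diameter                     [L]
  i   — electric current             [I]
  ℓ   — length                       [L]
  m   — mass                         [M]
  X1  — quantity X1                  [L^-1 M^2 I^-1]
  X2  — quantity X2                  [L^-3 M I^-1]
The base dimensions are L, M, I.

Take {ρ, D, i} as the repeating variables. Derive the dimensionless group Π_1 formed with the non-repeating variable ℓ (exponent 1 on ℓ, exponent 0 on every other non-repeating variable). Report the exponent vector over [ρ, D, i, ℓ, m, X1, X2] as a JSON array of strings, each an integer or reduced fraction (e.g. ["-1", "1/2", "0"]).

["0", "-1", "0", "1", "0", "0", "0"]

Dimensional matrix (L×M×I by ρ×D×i×ℓ×m×X1×X2):
  L: [-3  1  0  1  0 -1 -3]
  M: [ 1  0  0  0  1  2  1]
  I: [ 0  0  1  0  0 -1 -1]
RREF → pivots at {ρ,D,i} ⇒ r = 3
Repeat: ρ,D,i; free: ℓ,m,X1,X2
RREF:
  r0: [   1    0    0    0    1    2    1]
  r1: [   0    1    0    1    3    5    0]
  r2: [   0    0    1    0    0   -1   -1]
Fix exponent of ℓ at 1, m at 0, X1 at 0, X2 at 0; solve each RREF row for its pivot's exponent:
  r0: exp(ρ) + (0)·1 = 0 ⇒ exp(ρ) = 0
  r1: exp(D) + (1)·1 = 0 ⇒ exp(D) = -1
  r2: exp(i) + (0)·1 = 0 ⇒ exp(i) = 0
Π_1 = D^-1 · ℓ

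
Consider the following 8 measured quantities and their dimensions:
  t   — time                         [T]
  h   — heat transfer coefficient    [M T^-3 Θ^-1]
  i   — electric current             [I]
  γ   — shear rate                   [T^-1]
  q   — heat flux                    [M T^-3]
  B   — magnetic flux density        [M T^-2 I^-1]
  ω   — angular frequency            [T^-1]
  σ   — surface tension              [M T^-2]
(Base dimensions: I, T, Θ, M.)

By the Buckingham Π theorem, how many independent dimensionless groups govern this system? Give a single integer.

Write exponents as rows I,T,Θ,M / cols t,h,i,γ,q,B,ω,σ:
  I: [ 0  0  1  0  0 -1  0  0]
  T: [ 1 -3  0 -1 -3 -2 -1 -2]
  Θ: [ 0 -1  0  0  0  0  0  0]
  M: [ 0  1  0  0  1  1  0  1]
RREF → pivots at {t,h,i,q} ⇒ r = 4
8 vars − rank 4 = 4 Π groups

4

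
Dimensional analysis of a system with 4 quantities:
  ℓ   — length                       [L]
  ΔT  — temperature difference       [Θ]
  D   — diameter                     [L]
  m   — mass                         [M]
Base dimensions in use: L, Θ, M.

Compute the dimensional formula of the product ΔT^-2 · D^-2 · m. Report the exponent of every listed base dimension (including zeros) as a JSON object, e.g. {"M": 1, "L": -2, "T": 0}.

Dimensional matrix (L×Θ×M by ℓ×ΔT×D×m):
  L: [ 1  0  1  0]
  Θ: [ 0  1  0  0]
  M: [ 0  0  0  1]
  [L]: (-2)·0+(-2)·1+(1)·0 = -2
  [Θ]: (-2)·1+(-2)·0+(1)·0 = -2
  [M]: (-2)·0+(-2)·0+(1)·1 = 1
⇒ L^-2 Θ^-2 M

{"L": -2, "Θ": -2, "M": 1}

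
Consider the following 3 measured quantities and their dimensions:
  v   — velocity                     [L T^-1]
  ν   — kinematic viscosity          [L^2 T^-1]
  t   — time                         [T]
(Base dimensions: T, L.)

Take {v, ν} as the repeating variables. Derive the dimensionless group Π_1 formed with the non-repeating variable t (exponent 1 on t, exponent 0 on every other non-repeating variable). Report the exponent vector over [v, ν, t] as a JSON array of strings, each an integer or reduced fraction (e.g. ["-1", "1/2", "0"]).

["2", "-1", "1"]

Exponent matrix [T,L] × [v,ν,t]:
  T: [-1 -1  1]
  L: [ 1  2  0]
Row reduction gives pivot columns v,ν; rank = 2
Pivot set = {v,ν}, free = {t}
RREF:
  r0: [   1    0   -2]
  r1: [   0    1    1]
Fix exponent of t at 1; solve each RREF row for its pivot's exponent:
  r0: exp(v) + (-2)·1 = 0 ⇒ exp(v) = 2
  r1: exp(ν) + (1)·1 = 0 ⇒ exp(ν) = -1
Π_1 = v^2 · ν^-1 · t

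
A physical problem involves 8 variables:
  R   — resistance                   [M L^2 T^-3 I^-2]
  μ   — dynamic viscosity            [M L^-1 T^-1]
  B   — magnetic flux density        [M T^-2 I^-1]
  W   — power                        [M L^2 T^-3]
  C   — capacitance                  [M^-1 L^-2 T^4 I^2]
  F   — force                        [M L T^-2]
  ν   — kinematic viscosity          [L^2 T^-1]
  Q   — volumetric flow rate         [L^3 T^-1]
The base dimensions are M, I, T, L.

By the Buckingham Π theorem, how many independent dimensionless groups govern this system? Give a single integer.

Write exponents as rows M,I,T,L / cols R,μ,B,W,C,F,ν,Q:
  M: [ 1  1  1  1 -1  1  0  0]
  I: [-2  0 -1  0  2  0  0  0]
  T: [-3 -1 -2 -3  4 -2 -1 -1]
  L: [ 2 -1  0  2 -2  1  2  3]
Row reduction gives pivot columns R,μ,B,W; rank = 4
n=8, r=4 ⇒ 4 dimensionless groups

4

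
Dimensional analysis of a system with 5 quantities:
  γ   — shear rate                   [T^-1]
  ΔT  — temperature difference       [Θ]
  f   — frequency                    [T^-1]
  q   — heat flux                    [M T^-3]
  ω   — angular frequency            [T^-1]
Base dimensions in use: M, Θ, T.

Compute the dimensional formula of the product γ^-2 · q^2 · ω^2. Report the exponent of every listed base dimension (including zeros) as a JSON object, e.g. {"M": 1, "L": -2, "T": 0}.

{"M": 2, "Θ": 0, "T": -6}

Write exponents as rows M,Θ,T / cols γ,ΔT,f,q,ω:
  M: [ 0  0  0  1  0]
  Θ: [ 0  1  0  0  0]
  T: [-1  0 -1 -3 -1]
  [M]: (-2)·0+(2)·1+(2)·0 = 2
  [Θ]: (-2)·0+(2)·0+(2)·0 = 0
  [T]: (-2)·-1+(2)·-3+(2)·-1 = -6
⇒ M^2 T^-6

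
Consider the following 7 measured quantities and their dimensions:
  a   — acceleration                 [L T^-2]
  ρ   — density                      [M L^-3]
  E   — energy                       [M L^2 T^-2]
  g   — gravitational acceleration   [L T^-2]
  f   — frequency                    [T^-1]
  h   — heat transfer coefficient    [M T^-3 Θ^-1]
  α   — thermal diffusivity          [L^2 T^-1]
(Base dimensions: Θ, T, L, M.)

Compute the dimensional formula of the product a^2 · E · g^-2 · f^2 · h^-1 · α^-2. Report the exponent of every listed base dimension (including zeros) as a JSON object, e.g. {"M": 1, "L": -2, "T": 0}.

Dimensional matrix (Θ×T×L×M by a×ρ×E×g×f×h×α):
  Θ: [ 0  0  0  0  0 -1  0]
  T: [-2  0 -2 -2 -1 -3 -1]
  L: [ 1 -3  2  1  0  0  2]
  M: [ 0  1  1  0  0  1  0]
  [Θ]: (2)·0+(1)·0+(-2)·0+(2)·0+(-1)·-1+(-2)·0 = 1
  [T]: (2)·-2+(1)·-2+(-2)·-2+(2)·-1+(-1)·-3+(-2)·-1 = 1
  [L]: (2)·1+(1)·2+(-2)·1+(2)·0+(-1)·0+(-2)·2 = -2
  [M]: (2)·0+(1)·1+(-2)·0+(2)·0+(-1)·1+(-2)·0 = 0
⇒ Θ T L^-2

{"Θ": 1, "T": 1, "L": -2, "M": 0}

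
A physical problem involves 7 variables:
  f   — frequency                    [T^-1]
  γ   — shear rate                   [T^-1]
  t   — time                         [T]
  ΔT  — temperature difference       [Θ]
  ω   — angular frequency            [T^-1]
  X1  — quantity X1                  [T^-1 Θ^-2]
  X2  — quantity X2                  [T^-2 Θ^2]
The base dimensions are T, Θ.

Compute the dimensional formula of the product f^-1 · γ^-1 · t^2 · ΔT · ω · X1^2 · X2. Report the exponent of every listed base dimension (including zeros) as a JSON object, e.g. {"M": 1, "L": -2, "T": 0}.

Dimensional matrix (T×Θ by f×γ×t×ΔT×ω×X1×X2):
  T: [-1 -1  1  0 -1 -1 -2]
  Θ: [ 0  0  0  1  0 -2  2]
  [T]: (-1)·-1+(-1)·-1+(2)·1+(1)·0+(1)·-1+(2)·-1+(1)·-2 = -1
  [Θ]: (-1)·0+(-1)·0+(2)·0+(1)·1+(1)·0+(2)·-2+(1)·2 = -1
⇒ T^-1 Θ^-1

{"T": -1, "Θ": -1}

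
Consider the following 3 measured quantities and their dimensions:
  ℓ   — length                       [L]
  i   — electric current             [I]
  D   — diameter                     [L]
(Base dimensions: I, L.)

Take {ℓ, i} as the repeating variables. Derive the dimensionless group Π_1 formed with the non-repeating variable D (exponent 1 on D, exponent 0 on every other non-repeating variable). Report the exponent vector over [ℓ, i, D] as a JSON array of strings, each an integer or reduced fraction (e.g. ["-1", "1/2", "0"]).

Exponent matrix [I,L] × [ℓ,i,D]:
  I: [ 0  1  0]
  L: [ 1  0  1]
Echelon form has 2 nonzero rows (pivots: ℓ,i)
Repeat: ℓ,i; free: D
RREF:
  r0: [   1    0    1]
  r1: [   0    1    0]
Fix exponent of D at 1; solve each RREF row for its pivot's exponent:
  r0: exp(ℓ) + (1)·1 = 0 ⇒ exp(ℓ) = -1
  r1: exp(i) + (0)·1 = 0 ⇒ exp(i) = 0
Π_1 = ℓ^-1 · D

["-1", "0", "1"]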